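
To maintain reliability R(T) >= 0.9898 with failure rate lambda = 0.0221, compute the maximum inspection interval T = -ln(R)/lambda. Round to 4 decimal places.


R_target = 0.9898
lambda = 0.0221
-ln(0.9898) = 0.0103
T = 0.0103 / 0.0221
T = 0.4639

0.4639


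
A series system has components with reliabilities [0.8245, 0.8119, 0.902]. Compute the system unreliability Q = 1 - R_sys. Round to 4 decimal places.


Components: [0.8245, 0.8119, 0.902]
After component 1: product = 0.8245
After component 2: product = 0.6694
After component 3: product = 0.6038
R_sys = 0.6038
Q = 1 - 0.6038 = 0.3962

0.3962


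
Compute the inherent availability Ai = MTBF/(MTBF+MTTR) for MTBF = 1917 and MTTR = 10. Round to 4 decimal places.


MTBF = 1917
MTTR = 10
MTBF + MTTR = 1927
Ai = 1917 / 1927
Ai = 0.9948

0.9948


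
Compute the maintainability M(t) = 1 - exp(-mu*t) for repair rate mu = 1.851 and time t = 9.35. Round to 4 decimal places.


mu = 1.851, t = 9.35
mu * t = 1.851 * 9.35 = 17.3069
exp(-17.3069) = 0.0
M(t) = 1 - 0.0
M(t) = 1.0

1.0


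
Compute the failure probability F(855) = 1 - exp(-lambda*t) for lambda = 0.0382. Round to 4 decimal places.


lambda = 0.0382, t = 855
lambda * t = 32.661
exp(-32.661) = 0.0
F(t) = 1 - 0.0
F(t) = 1.0

1.0


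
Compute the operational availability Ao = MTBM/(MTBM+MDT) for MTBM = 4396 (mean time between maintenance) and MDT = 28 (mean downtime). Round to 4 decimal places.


MTBM = 4396
MDT = 28
MTBM + MDT = 4424
Ao = 4396 / 4424
Ao = 0.9937

0.9937


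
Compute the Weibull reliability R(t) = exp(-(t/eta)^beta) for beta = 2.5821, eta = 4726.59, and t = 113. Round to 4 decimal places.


beta = 2.5821, eta = 4726.59, t = 113
t/eta = 113 / 4726.59 = 0.0239
(t/eta)^beta = 0.0239^2.5821 = 0.0001
R(t) = exp(-0.0001)
R(t) = 0.9999

0.9999


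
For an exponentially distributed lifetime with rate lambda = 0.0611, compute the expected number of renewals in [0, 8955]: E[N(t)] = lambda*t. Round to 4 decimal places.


lambda = 0.0611
t = 8955
E[N(t)] = lambda * t
E[N(t)] = 0.0611 * 8955
E[N(t)] = 547.1505

547.1505


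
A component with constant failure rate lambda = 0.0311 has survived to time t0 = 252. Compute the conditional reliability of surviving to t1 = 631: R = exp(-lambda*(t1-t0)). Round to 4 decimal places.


lambda = 0.0311
t0 = 252, t1 = 631
t1 - t0 = 379
lambda * (t1-t0) = 0.0311 * 379 = 11.7869
R = exp(-11.7869)
R = 0.0

0.0


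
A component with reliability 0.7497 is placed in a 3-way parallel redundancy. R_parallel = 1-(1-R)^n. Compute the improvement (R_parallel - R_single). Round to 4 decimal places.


R_single = 0.7497, n = 3
1 - R_single = 0.2503
(1 - R_single)^n = 0.2503^3 = 0.0157
R_parallel = 1 - 0.0157 = 0.9843
Improvement = 0.9843 - 0.7497
Improvement = 0.2346

0.2346


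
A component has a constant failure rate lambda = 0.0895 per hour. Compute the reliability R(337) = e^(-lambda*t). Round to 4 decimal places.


lambda = 0.0895
t = 337
lambda * t = 30.1615
R(t) = e^(-30.1615)
R(t) = 0.0

0.0


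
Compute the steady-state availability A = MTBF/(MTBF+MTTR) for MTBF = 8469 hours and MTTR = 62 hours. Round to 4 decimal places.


MTBF = 8469
MTTR = 62
MTBF + MTTR = 8531
A = 8469 / 8531
A = 0.9927

0.9927


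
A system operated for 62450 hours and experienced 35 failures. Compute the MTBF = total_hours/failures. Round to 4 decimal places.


total_hours = 62450
failures = 35
MTBF = 62450 / 35
MTBF = 1784.2857

1784.2857


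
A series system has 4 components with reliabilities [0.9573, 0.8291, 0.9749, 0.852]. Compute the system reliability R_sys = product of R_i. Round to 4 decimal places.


Components: [0.9573, 0.8291, 0.9749, 0.852]
After component 1 (R=0.9573): product = 0.9573
After component 2 (R=0.8291): product = 0.7937
After component 3 (R=0.9749): product = 0.7738
After component 4 (R=0.852): product = 0.6593
R_sys = 0.6593

0.6593


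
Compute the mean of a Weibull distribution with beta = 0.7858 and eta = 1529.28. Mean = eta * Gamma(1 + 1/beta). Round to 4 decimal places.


beta = 0.7858, eta = 1529.28
1/beta = 1.2726
1 + 1/beta = 2.2726
Gamma(2.2726) = 1.1479
Mean = 1529.28 * 1.1479
Mean = 1755.4817

1755.4817


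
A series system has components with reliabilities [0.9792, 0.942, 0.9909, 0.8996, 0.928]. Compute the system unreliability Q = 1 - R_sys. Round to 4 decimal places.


Components: [0.9792, 0.942, 0.9909, 0.8996, 0.928]
After component 1: product = 0.9792
After component 2: product = 0.9224
After component 3: product = 0.914
After component 4: product = 0.8222
After component 5: product = 0.763
R_sys = 0.763
Q = 1 - 0.763 = 0.237

0.237


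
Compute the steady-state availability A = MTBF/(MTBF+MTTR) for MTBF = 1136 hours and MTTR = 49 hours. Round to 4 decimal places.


MTBF = 1136
MTTR = 49
MTBF + MTTR = 1185
A = 1136 / 1185
A = 0.9586

0.9586


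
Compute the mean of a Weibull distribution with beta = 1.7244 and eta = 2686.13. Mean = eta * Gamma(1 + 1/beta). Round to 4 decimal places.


beta = 1.7244, eta = 2686.13
1/beta = 0.5799
1 + 1/beta = 1.5799
Gamma(1.5799) = 0.8914
Mean = 2686.13 * 0.8914
Mean = 2394.4459

2394.4459


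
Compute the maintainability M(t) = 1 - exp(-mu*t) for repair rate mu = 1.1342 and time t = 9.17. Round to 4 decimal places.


mu = 1.1342, t = 9.17
mu * t = 1.1342 * 9.17 = 10.4006
exp(-10.4006) = 0.0
M(t) = 1 - 0.0
M(t) = 1.0

1.0


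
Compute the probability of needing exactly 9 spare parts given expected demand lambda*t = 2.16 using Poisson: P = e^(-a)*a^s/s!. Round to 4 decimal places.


a = 2.16, s = 9
e^(-a) = e^(-2.16) = 0.1153
a^s = 2.16^9 = 1023.4904
s! = 362880
P = 0.1153 * 1023.4904 / 362880
P = 0.0003

0.0003


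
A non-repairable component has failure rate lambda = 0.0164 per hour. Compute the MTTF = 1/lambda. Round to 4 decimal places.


lambda = 0.0164
MTTF = 1 / 0.0164
MTTF = 60.9756

60.9756


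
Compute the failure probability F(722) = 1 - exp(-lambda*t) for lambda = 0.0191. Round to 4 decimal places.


lambda = 0.0191, t = 722
lambda * t = 13.7902
exp(-13.7902) = 0.0
F(t) = 1 - 0.0
F(t) = 1.0

1.0


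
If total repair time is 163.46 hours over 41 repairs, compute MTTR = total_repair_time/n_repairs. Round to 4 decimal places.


total_repair_time = 163.46
n_repairs = 41
MTTR = 163.46 / 41
MTTR = 3.9868

3.9868


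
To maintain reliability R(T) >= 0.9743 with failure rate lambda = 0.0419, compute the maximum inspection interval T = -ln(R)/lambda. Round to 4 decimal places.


R_target = 0.9743
lambda = 0.0419
-ln(0.9743) = 0.026
T = 0.026 / 0.0419
T = 0.6214

0.6214


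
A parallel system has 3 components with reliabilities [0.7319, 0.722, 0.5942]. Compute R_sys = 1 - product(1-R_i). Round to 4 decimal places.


Components: [0.7319, 0.722, 0.5942]
(1 - 0.7319) = 0.2681, running product = 0.2681
(1 - 0.722) = 0.278, running product = 0.0745
(1 - 0.5942) = 0.4058, running product = 0.0302
Product of (1-R_i) = 0.0302
R_sys = 1 - 0.0302 = 0.9698

0.9698


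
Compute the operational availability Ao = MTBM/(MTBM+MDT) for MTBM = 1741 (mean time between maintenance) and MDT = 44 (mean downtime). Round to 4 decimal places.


MTBM = 1741
MDT = 44
MTBM + MDT = 1785
Ao = 1741 / 1785
Ao = 0.9754

0.9754


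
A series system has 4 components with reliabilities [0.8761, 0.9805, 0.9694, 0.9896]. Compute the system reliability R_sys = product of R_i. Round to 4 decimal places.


Components: [0.8761, 0.9805, 0.9694, 0.9896]
After component 1 (R=0.8761): product = 0.8761
After component 2 (R=0.9805): product = 0.859
After component 3 (R=0.9694): product = 0.8327
After component 4 (R=0.9896): product = 0.8241
R_sys = 0.8241

0.8241


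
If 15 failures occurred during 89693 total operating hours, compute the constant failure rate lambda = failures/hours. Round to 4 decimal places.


failures = 15
total_hours = 89693
lambda = 15 / 89693
lambda = 0.0002

0.0002


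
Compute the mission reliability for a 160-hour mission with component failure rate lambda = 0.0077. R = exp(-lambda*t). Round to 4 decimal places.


lambda = 0.0077
mission_time = 160
lambda * t = 0.0077 * 160 = 1.232
R = exp(-1.232)
R = 0.2917

0.2917


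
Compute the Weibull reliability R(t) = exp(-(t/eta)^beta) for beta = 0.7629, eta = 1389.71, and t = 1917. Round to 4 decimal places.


beta = 0.7629, eta = 1389.71, t = 1917
t/eta = 1917 / 1389.71 = 1.3794
(t/eta)^beta = 1.3794^0.7629 = 1.2781
R(t) = exp(-1.2781)
R(t) = 0.2786

0.2786


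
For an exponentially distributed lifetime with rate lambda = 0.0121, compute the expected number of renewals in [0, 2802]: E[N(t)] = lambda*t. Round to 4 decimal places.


lambda = 0.0121
t = 2802
E[N(t)] = lambda * t
E[N(t)] = 0.0121 * 2802
E[N(t)] = 33.9042

33.9042


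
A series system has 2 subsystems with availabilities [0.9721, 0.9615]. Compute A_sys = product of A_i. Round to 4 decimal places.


Subsystems: [0.9721, 0.9615]
After subsystem 1 (A=0.9721): product = 0.9721
After subsystem 2 (A=0.9615): product = 0.9347
A_sys = 0.9347

0.9347


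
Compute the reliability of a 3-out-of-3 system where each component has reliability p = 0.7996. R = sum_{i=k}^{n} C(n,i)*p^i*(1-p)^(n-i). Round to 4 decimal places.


k = 3, n = 3, p = 0.7996
i=3: C(3,3)=1 * 0.7996^3 * 0.2004^0 = 0.5112
R = sum of terms = 0.5112

0.5112


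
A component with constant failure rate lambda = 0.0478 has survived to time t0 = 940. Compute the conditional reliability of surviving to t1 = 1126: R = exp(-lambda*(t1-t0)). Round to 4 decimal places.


lambda = 0.0478
t0 = 940, t1 = 1126
t1 - t0 = 186
lambda * (t1-t0) = 0.0478 * 186 = 8.8908
R = exp(-8.8908)
R = 0.0001

0.0001


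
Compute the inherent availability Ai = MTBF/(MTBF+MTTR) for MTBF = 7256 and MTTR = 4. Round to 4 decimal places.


MTBF = 7256
MTTR = 4
MTBF + MTTR = 7260
Ai = 7256 / 7260
Ai = 0.9994

0.9994


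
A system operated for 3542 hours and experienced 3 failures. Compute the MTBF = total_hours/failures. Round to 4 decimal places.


total_hours = 3542
failures = 3
MTBF = 3542 / 3
MTBF = 1180.6667

1180.6667


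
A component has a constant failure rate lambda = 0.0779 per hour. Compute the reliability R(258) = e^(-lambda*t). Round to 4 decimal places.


lambda = 0.0779
t = 258
lambda * t = 20.0982
R(t) = e^(-20.0982)
R(t) = 0.0

0.0


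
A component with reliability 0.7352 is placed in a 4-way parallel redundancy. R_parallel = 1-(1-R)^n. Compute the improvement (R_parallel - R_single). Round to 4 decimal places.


R_single = 0.7352, n = 4
1 - R_single = 0.2648
(1 - R_single)^n = 0.2648^4 = 0.0049
R_parallel = 1 - 0.0049 = 0.9951
Improvement = 0.9951 - 0.7352
Improvement = 0.2599

0.2599


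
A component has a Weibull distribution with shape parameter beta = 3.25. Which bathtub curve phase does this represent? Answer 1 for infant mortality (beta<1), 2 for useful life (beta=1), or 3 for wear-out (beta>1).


beta = 3.25
Compare beta to 1:
beta < 1 => infant mortality (phase 1)
beta = 1 => useful life (phase 2)
beta > 1 => wear-out (phase 3)
Since beta = 3.25, this is wear-out (increasing failure rate)
Phase = 3

3


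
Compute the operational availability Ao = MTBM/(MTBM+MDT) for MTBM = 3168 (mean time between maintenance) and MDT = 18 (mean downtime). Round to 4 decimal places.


MTBM = 3168
MDT = 18
MTBM + MDT = 3186
Ao = 3168 / 3186
Ao = 0.9944

0.9944


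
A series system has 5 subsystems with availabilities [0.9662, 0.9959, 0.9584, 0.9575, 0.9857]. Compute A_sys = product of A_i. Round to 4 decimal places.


Subsystems: [0.9662, 0.9959, 0.9584, 0.9575, 0.9857]
After subsystem 1 (A=0.9662): product = 0.9662
After subsystem 2 (A=0.9959): product = 0.9622
After subsystem 3 (A=0.9584): product = 0.9222
After subsystem 4 (A=0.9575): product = 0.883
After subsystem 5 (A=0.9857): product = 0.8704
A_sys = 0.8704

0.8704


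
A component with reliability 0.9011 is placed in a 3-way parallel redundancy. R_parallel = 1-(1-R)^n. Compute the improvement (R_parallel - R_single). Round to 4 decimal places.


R_single = 0.9011, n = 3
1 - R_single = 0.0989
(1 - R_single)^n = 0.0989^3 = 0.001
R_parallel = 1 - 0.001 = 0.999
Improvement = 0.999 - 0.9011
Improvement = 0.0979

0.0979


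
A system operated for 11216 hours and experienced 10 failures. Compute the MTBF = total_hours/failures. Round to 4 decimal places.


total_hours = 11216
failures = 10
MTBF = 11216 / 10
MTBF = 1121.6

1121.6


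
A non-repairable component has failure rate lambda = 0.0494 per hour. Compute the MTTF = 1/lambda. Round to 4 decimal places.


lambda = 0.0494
MTTF = 1 / 0.0494
MTTF = 20.2429

20.2429


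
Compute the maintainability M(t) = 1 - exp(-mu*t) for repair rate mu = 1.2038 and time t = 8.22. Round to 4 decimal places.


mu = 1.2038, t = 8.22
mu * t = 1.2038 * 8.22 = 9.8952
exp(-9.8952) = 0.0001
M(t) = 1 - 0.0001
M(t) = 0.9999

0.9999


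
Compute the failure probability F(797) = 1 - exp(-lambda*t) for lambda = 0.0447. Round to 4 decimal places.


lambda = 0.0447, t = 797
lambda * t = 35.6259
exp(-35.6259) = 0.0
F(t) = 1 - 0.0
F(t) = 1.0

1.0


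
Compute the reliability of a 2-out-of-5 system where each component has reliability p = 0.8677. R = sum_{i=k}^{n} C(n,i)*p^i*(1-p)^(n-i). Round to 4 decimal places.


k = 2, n = 5, p = 0.8677
i=2: C(5,2)=10 * 0.8677^2 * 0.1323^3 = 0.0174
i=3: C(5,3)=10 * 0.8677^3 * 0.1323^2 = 0.1143
i=4: C(5,4)=5 * 0.8677^4 * 0.1323^1 = 0.375
i=5: C(5,5)=1 * 0.8677^5 * 0.1323^0 = 0.4919
R = sum of terms = 0.9986

0.9986


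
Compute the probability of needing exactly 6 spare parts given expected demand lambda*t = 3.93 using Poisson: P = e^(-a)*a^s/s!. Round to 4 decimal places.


a = 3.93, s = 6
e^(-a) = e^(-3.93) = 0.0196
a^s = 3.93^6 = 3684.3027
s! = 720
P = 0.0196 * 3684.3027 / 720
P = 0.1005

0.1005


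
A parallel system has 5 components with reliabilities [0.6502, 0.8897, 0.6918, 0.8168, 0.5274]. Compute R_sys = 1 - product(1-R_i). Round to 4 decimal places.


Components: [0.6502, 0.8897, 0.6918, 0.8168, 0.5274]
(1 - 0.6502) = 0.3498, running product = 0.3498
(1 - 0.8897) = 0.1103, running product = 0.0386
(1 - 0.6918) = 0.3082, running product = 0.0119
(1 - 0.8168) = 0.1832, running product = 0.0022
(1 - 0.5274) = 0.4726, running product = 0.001
Product of (1-R_i) = 0.001
R_sys = 1 - 0.001 = 0.999

0.999


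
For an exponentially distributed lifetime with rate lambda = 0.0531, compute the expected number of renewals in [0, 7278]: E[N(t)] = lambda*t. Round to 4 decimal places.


lambda = 0.0531
t = 7278
E[N(t)] = lambda * t
E[N(t)] = 0.0531 * 7278
E[N(t)] = 386.4618

386.4618


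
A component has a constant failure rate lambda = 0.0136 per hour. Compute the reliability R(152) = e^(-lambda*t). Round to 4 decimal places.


lambda = 0.0136
t = 152
lambda * t = 2.0672
R(t) = e^(-2.0672)
R(t) = 0.1265

0.1265


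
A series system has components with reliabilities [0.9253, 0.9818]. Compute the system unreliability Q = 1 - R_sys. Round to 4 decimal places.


Components: [0.9253, 0.9818]
After component 1: product = 0.9253
After component 2: product = 0.9085
R_sys = 0.9085
Q = 1 - 0.9085 = 0.0915

0.0915


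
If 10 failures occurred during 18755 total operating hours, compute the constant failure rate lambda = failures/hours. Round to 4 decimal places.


failures = 10
total_hours = 18755
lambda = 10 / 18755
lambda = 0.0005

0.0005


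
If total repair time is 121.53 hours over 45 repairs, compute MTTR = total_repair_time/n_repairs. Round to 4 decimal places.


total_repair_time = 121.53
n_repairs = 45
MTTR = 121.53 / 45
MTTR = 2.7007

2.7007


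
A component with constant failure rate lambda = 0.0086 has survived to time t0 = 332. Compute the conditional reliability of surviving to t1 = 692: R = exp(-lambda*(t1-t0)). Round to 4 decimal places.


lambda = 0.0086
t0 = 332, t1 = 692
t1 - t0 = 360
lambda * (t1-t0) = 0.0086 * 360 = 3.096
R = exp(-3.096)
R = 0.0452

0.0452


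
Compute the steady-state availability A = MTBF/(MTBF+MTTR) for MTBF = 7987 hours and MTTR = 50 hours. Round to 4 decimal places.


MTBF = 7987
MTTR = 50
MTBF + MTTR = 8037
A = 7987 / 8037
A = 0.9938

0.9938


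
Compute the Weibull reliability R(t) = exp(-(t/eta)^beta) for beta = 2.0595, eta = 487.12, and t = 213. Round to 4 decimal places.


beta = 2.0595, eta = 487.12, t = 213
t/eta = 213 / 487.12 = 0.4373
(t/eta)^beta = 0.4373^2.0595 = 0.182
R(t) = exp(-0.182)
R(t) = 0.8336

0.8336


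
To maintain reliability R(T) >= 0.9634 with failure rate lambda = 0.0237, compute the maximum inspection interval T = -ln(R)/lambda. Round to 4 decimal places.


R_target = 0.9634
lambda = 0.0237
-ln(0.9634) = 0.0373
T = 0.0373 / 0.0237
T = 1.5733

1.5733


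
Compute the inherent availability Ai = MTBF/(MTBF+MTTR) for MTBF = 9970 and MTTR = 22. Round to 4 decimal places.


MTBF = 9970
MTTR = 22
MTBF + MTTR = 9992
Ai = 9970 / 9992
Ai = 0.9978

0.9978


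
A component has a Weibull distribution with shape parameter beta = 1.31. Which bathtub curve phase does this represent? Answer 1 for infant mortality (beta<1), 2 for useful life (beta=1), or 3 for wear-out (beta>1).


beta = 1.31
Compare beta to 1:
beta < 1 => infant mortality (phase 1)
beta = 1 => useful life (phase 2)
beta > 1 => wear-out (phase 3)
Since beta = 1.31, this is wear-out (increasing failure rate)
Phase = 3

3


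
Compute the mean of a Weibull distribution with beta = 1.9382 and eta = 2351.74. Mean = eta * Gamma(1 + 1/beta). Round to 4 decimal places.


beta = 1.9382, eta = 2351.74
1/beta = 0.5159
1 + 1/beta = 1.5159
Gamma(1.5159) = 0.8868
Mean = 2351.74 * 0.8868
Mean = 2085.6347

2085.6347


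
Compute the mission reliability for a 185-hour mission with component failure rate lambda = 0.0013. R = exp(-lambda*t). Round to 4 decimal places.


lambda = 0.0013
mission_time = 185
lambda * t = 0.0013 * 185 = 0.2405
R = exp(-0.2405)
R = 0.7862

0.7862


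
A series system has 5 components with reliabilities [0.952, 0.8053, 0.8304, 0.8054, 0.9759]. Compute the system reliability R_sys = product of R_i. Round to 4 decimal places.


Components: [0.952, 0.8053, 0.8304, 0.8054, 0.9759]
After component 1 (R=0.952): product = 0.952
After component 2 (R=0.8053): product = 0.7666
After component 3 (R=0.8304): product = 0.6366
After component 4 (R=0.8054): product = 0.5127
After component 5 (R=0.9759): product = 0.5004
R_sys = 0.5004

0.5004


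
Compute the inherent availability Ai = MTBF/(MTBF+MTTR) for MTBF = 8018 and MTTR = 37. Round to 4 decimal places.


MTBF = 8018
MTTR = 37
MTBF + MTTR = 8055
Ai = 8018 / 8055
Ai = 0.9954

0.9954


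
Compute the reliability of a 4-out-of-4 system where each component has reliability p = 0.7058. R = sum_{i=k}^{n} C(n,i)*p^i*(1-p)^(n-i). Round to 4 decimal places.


k = 4, n = 4, p = 0.7058
i=4: C(4,4)=1 * 0.7058^4 * 0.2942^0 = 0.2482
R = sum of terms = 0.2482

0.2482


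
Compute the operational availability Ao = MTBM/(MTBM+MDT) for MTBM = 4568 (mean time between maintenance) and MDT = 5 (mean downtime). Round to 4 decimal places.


MTBM = 4568
MDT = 5
MTBM + MDT = 4573
Ao = 4568 / 4573
Ao = 0.9989

0.9989


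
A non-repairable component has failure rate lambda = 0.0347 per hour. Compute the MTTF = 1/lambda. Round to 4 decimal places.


lambda = 0.0347
MTTF = 1 / 0.0347
MTTF = 28.8184

28.8184


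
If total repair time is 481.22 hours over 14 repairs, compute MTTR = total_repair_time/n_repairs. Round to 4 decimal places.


total_repair_time = 481.22
n_repairs = 14
MTTR = 481.22 / 14
MTTR = 34.3729

34.3729


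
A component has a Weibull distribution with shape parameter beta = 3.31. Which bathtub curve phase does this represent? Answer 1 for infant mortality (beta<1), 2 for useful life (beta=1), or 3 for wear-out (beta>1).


beta = 3.31
Compare beta to 1:
beta < 1 => infant mortality (phase 1)
beta = 1 => useful life (phase 2)
beta > 1 => wear-out (phase 3)
Since beta = 3.31, this is wear-out (increasing failure rate)
Phase = 3

3


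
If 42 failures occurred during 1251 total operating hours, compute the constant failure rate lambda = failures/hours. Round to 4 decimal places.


failures = 42
total_hours = 1251
lambda = 42 / 1251
lambda = 0.0336

0.0336


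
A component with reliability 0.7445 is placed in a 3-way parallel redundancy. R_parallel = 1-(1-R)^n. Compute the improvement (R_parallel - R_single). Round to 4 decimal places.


R_single = 0.7445, n = 3
1 - R_single = 0.2555
(1 - R_single)^n = 0.2555^3 = 0.0167
R_parallel = 1 - 0.0167 = 0.9833
Improvement = 0.9833 - 0.7445
Improvement = 0.2388

0.2388


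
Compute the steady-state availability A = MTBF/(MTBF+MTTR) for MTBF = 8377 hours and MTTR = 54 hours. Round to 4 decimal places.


MTBF = 8377
MTTR = 54
MTBF + MTTR = 8431
A = 8377 / 8431
A = 0.9936

0.9936


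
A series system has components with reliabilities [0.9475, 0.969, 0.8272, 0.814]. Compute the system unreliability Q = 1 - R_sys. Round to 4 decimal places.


Components: [0.9475, 0.969, 0.8272, 0.814]
After component 1: product = 0.9475
After component 2: product = 0.9181
After component 3: product = 0.7595
After component 4: product = 0.6182
R_sys = 0.6182
Q = 1 - 0.6182 = 0.3818

0.3818


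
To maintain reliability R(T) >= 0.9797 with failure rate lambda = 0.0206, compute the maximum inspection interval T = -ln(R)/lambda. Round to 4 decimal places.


R_target = 0.9797
lambda = 0.0206
-ln(0.9797) = 0.0205
T = 0.0205 / 0.0206
T = 0.9956

0.9956


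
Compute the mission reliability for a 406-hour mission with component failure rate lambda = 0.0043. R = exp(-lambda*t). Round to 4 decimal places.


lambda = 0.0043
mission_time = 406
lambda * t = 0.0043 * 406 = 1.7458
R = exp(-1.7458)
R = 0.1745

0.1745


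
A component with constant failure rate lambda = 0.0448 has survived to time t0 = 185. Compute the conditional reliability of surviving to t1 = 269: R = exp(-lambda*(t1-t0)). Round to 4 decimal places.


lambda = 0.0448
t0 = 185, t1 = 269
t1 - t0 = 84
lambda * (t1-t0) = 0.0448 * 84 = 3.7632
R = exp(-3.7632)
R = 0.0232

0.0232


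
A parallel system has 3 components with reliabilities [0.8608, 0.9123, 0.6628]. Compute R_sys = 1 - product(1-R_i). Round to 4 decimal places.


Components: [0.8608, 0.9123, 0.6628]
(1 - 0.8608) = 0.1392, running product = 0.1392
(1 - 0.9123) = 0.0877, running product = 0.0122
(1 - 0.6628) = 0.3372, running product = 0.0041
Product of (1-R_i) = 0.0041
R_sys = 1 - 0.0041 = 0.9959

0.9959


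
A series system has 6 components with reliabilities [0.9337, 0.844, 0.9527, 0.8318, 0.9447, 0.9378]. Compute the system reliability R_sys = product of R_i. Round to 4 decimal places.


Components: [0.9337, 0.844, 0.9527, 0.8318, 0.9447, 0.9378]
After component 1 (R=0.9337): product = 0.9337
After component 2 (R=0.844): product = 0.788
After component 3 (R=0.9527): product = 0.7508
After component 4 (R=0.8318): product = 0.6245
After component 5 (R=0.9447): product = 0.59
After component 6 (R=0.9378): product = 0.5533
R_sys = 0.5533

0.5533


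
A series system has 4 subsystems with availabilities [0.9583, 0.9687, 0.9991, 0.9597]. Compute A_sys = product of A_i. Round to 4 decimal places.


Subsystems: [0.9583, 0.9687, 0.9991, 0.9597]
After subsystem 1 (A=0.9583): product = 0.9583
After subsystem 2 (A=0.9687): product = 0.9283
After subsystem 3 (A=0.9991): product = 0.9275
After subsystem 4 (A=0.9597): product = 0.8901
A_sys = 0.8901

0.8901


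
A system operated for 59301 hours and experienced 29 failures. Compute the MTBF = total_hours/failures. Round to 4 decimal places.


total_hours = 59301
failures = 29
MTBF = 59301 / 29
MTBF = 2044.8621

2044.8621


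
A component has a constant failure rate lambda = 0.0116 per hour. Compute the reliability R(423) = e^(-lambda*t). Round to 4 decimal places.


lambda = 0.0116
t = 423
lambda * t = 4.9068
R(t) = e^(-4.9068)
R(t) = 0.0074

0.0074


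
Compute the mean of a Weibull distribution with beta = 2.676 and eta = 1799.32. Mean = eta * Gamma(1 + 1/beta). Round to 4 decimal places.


beta = 2.676, eta = 1799.32
1/beta = 0.3737
1 + 1/beta = 1.3737
Gamma(1.3737) = 0.889
Mean = 1799.32 * 0.889
Mean = 1599.6241

1599.6241


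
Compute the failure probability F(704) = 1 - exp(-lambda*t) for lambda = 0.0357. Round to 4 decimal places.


lambda = 0.0357, t = 704
lambda * t = 25.1328
exp(-25.1328) = 0.0
F(t) = 1 - 0.0
F(t) = 1.0

1.0


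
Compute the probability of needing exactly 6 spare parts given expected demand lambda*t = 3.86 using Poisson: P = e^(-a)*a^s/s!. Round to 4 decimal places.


a = 3.86, s = 6
e^(-a) = e^(-3.86) = 0.0211
a^s = 3.86^6 = 3307.6826
s! = 720
P = 0.0211 * 3307.6826 / 720
P = 0.0968

0.0968


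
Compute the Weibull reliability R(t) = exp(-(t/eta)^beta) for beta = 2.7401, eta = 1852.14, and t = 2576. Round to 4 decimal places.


beta = 2.7401, eta = 1852.14, t = 2576
t/eta = 2576 / 1852.14 = 1.3908
(t/eta)^beta = 1.3908^2.7401 = 2.4693
R(t) = exp(-2.4693)
R(t) = 0.0846

0.0846


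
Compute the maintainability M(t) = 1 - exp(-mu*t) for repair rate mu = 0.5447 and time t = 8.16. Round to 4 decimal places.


mu = 0.5447, t = 8.16
mu * t = 0.5447 * 8.16 = 4.4448
exp(-4.4448) = 0.0117
M(t) = 1 - 0.0117
M(t) = 0.9883

0.9883


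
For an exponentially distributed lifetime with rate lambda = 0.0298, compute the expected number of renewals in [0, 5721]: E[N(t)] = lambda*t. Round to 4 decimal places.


lambda = 0.0298
t = 5721
E[N(t)] = lambda * t
E[N(t)] = 0.0298 * 5721
E[N(t)] = 170.4858

170.4858


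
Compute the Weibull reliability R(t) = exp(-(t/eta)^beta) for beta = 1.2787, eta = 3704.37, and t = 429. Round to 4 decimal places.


beta = 1.2787, eta = 3704.37, t = 429
t/eta = 429 / 3704.37 = 0.1158
(t/eta)^beta = 0.1158^1.2787 = 0.0635
R(t) = exp(-0.0635)
R(t) = 0.9385

0.9385


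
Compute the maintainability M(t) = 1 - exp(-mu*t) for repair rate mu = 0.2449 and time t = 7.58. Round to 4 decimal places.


mu = 0.2449, t = 7.58
mu * t = 0.2449 * 7.58 = 1.8563
exp(-1.8563) = 0.1562
M(t) = 1 - 0.1562
M(t) = 0.8438

0.8438


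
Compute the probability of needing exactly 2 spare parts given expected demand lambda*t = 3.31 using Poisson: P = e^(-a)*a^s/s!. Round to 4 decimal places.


a = 3.31, s = 2
e^(-a) = e^(-3.31) = 0.0365
a^s = 3.31^2 = 10.9561
s! = 2
P = 0.0365 * 10.9561 / 2
P = 0.2

0.2


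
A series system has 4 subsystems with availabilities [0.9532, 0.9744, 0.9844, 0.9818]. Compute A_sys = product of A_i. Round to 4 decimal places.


Subsystems: [0.9532, 0.9744, 0.9844, 0.9818]
After subsystem 1 (A=0.9532): product = 0.9532
After subsystem 2 (A=0.9744): product = 0.9288
After subsystem 3 (A=0.9844): product = 0.9143
After subsystem 4 (A=0.9818): product = 0.8977
A_sys = 0.8977

0.8977


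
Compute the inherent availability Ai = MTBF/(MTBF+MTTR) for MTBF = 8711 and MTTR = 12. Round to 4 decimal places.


MTBF = 8711
MTTR = 12
MTBF + MTTR = 8723
Ai = 8711 / 8723
Ai = 0.9986

0.9986


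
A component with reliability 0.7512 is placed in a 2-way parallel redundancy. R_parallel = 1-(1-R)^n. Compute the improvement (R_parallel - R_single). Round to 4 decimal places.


R_single = 0.7512, n = 2
1 - R_single = 0.2488
(1 - R_single)^n = 0.2488^2 = 0.0619
R_parallel = 1 - 0.0619 = 0.9381
Improvement = 0.9381 - 0.7512
Improvement = 0.1869

0.1869


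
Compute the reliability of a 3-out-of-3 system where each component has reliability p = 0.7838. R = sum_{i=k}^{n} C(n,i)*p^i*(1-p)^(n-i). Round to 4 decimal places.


k = 3, n = 3, p = 0.7838
i=3: C(3,3)=1 * 0.7838^3 * 0.2162^0 = 0.4815
R = sum of terms = 0.4815

0.4815


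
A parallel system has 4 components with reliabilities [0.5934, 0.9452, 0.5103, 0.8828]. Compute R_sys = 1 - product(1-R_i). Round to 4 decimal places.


Components: [0.5934, 0.9452, 0.5103, 0.8828]
(1 - 0.5934) = 0.4066, running product = 0.4066
(1 - 0.9452) = 0.0548, running product = 0.0223
(1 - 0.5103) = 0.4897, running product = 0.0109
(1 - 0.8828) = 0.1172, running product = 0.0013
Product of (1-R_i) = 0.0013
R_sys = 1 - 0.0013 = 0.9987

0.9987


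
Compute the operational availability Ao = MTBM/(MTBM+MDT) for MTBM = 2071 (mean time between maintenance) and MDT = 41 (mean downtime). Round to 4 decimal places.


MTBM = 2071
MDT = 41
MTBM + MDT = 2112
Ao = 2071 / 2112
Ao = 0.9806

0.9806


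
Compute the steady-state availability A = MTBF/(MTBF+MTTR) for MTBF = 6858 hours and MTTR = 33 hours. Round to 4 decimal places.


MTBF = 6858
MTTR = 33
MTBF + MTTR = 6891
A = 6858 / 6891
A = 0.9952

0.9952


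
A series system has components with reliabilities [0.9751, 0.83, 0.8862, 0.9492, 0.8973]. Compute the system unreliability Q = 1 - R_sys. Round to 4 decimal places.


Components: [0.9751, 0.83, 0.8862, 0.9492, 0.8973]
After component 1: product = 0.9751
After component 2: product = 0.8093
After component 3: product = 0.7172
After component 4: product = 0.6808
After component 5: product = 0.6109
R_sys = 0.6109
Q = 1 - 0.6109 = 0.3891

0.3891


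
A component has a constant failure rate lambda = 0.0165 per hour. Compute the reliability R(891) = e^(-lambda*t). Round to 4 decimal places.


lambda = 0.0165
t = 891
lambda * t = 14.7015
R(t) = e^(-14.7015)
R(t) = 0.0

0.0


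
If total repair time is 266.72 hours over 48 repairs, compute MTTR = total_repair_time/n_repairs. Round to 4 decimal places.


total_repair_time = 266.72
n_repairs = 48
MTTR = 266.72 / 48
MTTR = 5.5567

5.5567


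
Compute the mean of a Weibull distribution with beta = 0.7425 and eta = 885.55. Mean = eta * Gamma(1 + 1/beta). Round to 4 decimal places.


beta = 0.7425, eta = 885.55
1/beta = 1.3468
1 + 1/beta = 2.3468
Gamma(2.3468) = 1.2006
Mean = 885.55 * 1.2006
Mean = 1063.2339

1063.2339


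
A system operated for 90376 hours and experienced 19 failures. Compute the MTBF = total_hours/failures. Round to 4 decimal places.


total_hours = 90376
failures = 19
MTBF = 90376 / 19
MTBF = 4756.6316

4756.6316


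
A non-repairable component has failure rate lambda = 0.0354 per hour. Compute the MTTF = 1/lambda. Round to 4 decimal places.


lambda = 0.0354
MTTF = 1 / 0.0354
MTTF = 28.2486

28.2486


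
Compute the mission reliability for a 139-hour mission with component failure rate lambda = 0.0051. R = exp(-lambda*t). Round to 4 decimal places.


lambda = 0.0051
mission_time = 139
lambda * t = 0.0051 * 139 = 0.7089
R = exp(-0.7089)
R = 0.4922

0.4922


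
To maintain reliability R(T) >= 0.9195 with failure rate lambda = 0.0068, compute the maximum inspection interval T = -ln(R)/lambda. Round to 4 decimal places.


R_target = 0.9195
lambda = 0.0068
-ln(0.9195) = 0.0839
T = 0.0839 / 0.0068
T = 12.3419

12.3419


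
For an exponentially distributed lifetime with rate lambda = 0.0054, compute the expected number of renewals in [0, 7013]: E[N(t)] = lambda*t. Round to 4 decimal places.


lambda = 0.0054
t = 7013
E[N(t)] = lambda * t
E[N(t)] = 0.0054 * 7013
E[N(t)] = 37.8702

37.8702


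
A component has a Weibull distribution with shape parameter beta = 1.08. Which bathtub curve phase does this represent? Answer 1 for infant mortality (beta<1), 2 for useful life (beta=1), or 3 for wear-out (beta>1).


beta = 1.08
Compare beta to 1:
beta < 1 => infant mortality (phase 1)
beta = 1 => useful life (phase 2)
beta > 1 => wear-out (phase 3)
Since beta = 1.08, this is wear-out (increasing failure rate)
Phase = 3

3


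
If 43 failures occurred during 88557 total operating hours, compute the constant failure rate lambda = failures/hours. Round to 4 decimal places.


failures = 43
total_hours = 88557
lambda = 43 / 88557
lambda = 0.0005

0.0005


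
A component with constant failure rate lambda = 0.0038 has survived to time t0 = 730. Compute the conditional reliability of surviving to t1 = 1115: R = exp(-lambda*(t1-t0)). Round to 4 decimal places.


lambda = 0.0038
t0 = 730, t1 = 1115
t1 - t0 = 385
lambda * (t1-t0) = 0.0038 * 385 = 1.463
R = exp(-1.463)
R = 0.2315

0.2315


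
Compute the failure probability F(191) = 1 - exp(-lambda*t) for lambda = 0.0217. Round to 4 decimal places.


lambda = 0.0217, t = 191
lambda * t = 4.1447
exp(-4.1447) = 0.0158
F(t) = 1 - 0.0158
F(t) = 0.9842

0.9842


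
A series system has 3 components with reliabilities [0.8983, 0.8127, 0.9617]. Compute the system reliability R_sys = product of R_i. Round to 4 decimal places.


Components: [0.8983, 0.8127, 0.9617]
After component 1 (R=0.8983): product = 0.8983
After component 2 (R=0.8127): product = 0.73
After component 3 (R=0.9617): product = 0.7021
R_sys = 0.7021

0.7021


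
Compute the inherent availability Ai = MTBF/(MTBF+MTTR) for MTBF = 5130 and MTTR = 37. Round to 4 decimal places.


MTBF = 5130
MTTR = 37
MTBF + MTTR = 5167
Ai = 5130 / 5167
Ai = 0.9928

0.9928


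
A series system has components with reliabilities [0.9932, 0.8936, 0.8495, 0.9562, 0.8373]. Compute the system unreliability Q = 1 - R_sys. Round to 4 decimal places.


Components: [0.9932, 0.8936, 0.8495, 0.9562, 0.8373]
After component 1: product = 0.9932
After component 2: product = 0.8875
After component 3: product = 0.754
After component 4: product = 0.7209
After component 5: product = 0.6036
R_sys = 0.6036
Q = 1 - 0.6036 = 0.3964

0.3964


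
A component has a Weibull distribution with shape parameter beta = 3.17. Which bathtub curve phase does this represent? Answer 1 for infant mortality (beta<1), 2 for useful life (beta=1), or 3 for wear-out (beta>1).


beta = 3.17
Compare beta to 1:
beta < 1 => infant mortality (phase 1)
beta = 1 => useful life (phase 2)
beta > 1 => wear-out (phase 3)
Since beta = 3.17, this is wear-out (increasing failure rate)
Phase = 3

3


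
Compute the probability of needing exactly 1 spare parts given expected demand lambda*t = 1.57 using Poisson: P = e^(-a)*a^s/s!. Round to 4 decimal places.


a = 1.57, s = 1
e^(-a) = e^(-1.57) = 0.208
a^s = 1.57^1 = 1.57
s! = 1
P = 0.208 * 1.57 / 1
P = 0.3266

0.3266


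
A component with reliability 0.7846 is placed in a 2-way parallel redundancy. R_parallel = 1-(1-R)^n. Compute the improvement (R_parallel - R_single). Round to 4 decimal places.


R_single = 0.7846, n = 2
1 - R_single = 0.2154
(1 - R_single)^n = 0.2154^2 = 0.0464
R_parallel = 1 - 0.0464 = 0.9536
Improvement = 0.9536 - 0.7846
Improvement = 0.169

0.169


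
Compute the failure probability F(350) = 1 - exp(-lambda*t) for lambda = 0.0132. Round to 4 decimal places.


lambda = 0.0132, t = 350
lambda * t = 4.62
exp(-4.62) = 0.0099
F(t) = 1 - 0.0099
F(t) = 0.9901

0.9901


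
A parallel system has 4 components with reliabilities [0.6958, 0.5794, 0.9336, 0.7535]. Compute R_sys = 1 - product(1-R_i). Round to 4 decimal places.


Components: [0.6958, 0.5794, 0.9336, 0.7535]
(1 - 0.6958) = 0.3042, running product = 0.3042
(1 - 0.5794) = 0.4206, running product = 0.1279
(1 - 0.9336) = 0.0664, running product = 0.0085
(1 - 0.7535) = 0.2465, running product = 0.0021
Product of (1-R_i) = 0.0021
R_sys = 1 - 0.0021 = 0.9979

0.9979


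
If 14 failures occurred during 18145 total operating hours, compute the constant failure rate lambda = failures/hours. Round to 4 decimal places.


failures = 14
total_hours = 18145
lambda = 14 / 18145
lambda = 0.0008

0.0008


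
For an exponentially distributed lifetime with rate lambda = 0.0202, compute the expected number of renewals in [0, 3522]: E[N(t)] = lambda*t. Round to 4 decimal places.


lambda = 0.0202
t = 3522
E[N(t)] = lambda * t
E[N(t)] = 0.0202 * 3522
E[N(t)] = 71.1444

71.1444


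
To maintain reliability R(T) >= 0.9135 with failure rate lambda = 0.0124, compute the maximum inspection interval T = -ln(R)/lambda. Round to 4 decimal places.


R_target = 0.9135
lambda = 0.0124
-ln(0.9135) = 0.0905
T = 0.0905 / 0.0124
T = 7.2961

7.2961


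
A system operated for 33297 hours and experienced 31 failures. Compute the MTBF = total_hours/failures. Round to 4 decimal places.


total_hours = 33297
failures = 31
MTBF = 33297 / 31
MTBF = 1074.0968

1074.0968


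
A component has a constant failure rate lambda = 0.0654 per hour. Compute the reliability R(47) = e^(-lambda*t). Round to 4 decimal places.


lambda = 0.0654
t = 47
lambda * t = 3.0738
R(t) = e^(-3.0738)
R(t) = 0.0462

0.0462


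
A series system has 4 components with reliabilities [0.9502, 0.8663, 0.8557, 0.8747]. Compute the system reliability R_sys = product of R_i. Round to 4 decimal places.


Components: [0.9502, 0.8663, 0.8557, 0.8747]
After component 1 (R=0.9502): product = 0.9502
After component 2 (R=0.8663): product = 0.8232
After component 3 (R=0.8557): product = 0.7044
After component 4 (R=0.8747): product = 0.6161
R_sys = 0.6161

0.6161


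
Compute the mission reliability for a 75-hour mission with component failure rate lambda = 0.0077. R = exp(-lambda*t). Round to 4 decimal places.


lambda = 0.0077
mission_time = 75
lambda * t = 0.0077 * 75 = 0.5775
R = exp(-0.5775)
R = 0.5613

0.5613


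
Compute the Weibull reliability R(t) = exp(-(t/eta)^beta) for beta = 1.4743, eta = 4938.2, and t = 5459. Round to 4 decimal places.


beta = 1.4743, eta = 4938.2, t = 5459
t/eta = 5459 / 4938.2 = 1.1055
(t/eta)^beta = 1.1055^1.4743 = 1.1593
R(t) = exp(-1.1593)
R(t) = 0.3137

0.3137


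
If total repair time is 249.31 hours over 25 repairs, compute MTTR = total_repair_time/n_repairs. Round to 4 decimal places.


total_repair_time = 249.31
n_repairs = 25
MTTR = 249.31 / 25
MTTR = 9.9724

9.9724


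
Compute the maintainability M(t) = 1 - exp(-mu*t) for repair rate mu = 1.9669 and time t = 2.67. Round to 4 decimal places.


mu = 1.9669, t = 2.67
mu * t = 1.9669 * 2.67 = 5.2516
exp(-5.2516) = 0.0052
M(t) = 1 - 0.0052
M(t) = 0.9948

0.9948


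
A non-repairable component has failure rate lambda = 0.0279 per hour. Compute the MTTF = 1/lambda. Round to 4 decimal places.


lambda = 0.0279
MTTF = 1 / 0.0279
MTTF = 35.8423

35.8423


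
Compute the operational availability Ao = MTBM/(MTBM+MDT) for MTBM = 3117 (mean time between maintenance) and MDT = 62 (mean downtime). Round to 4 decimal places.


MTBM = 3117
MDT = 62
MTBM + MDT = 3179
Ao = 3117 / 3179
Ao = 0.9805

0.9805


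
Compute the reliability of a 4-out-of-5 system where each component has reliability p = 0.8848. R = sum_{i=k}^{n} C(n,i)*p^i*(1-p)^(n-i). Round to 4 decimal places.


k = 4, n = 5, p = 0.8848
i=4: C(5,4)=5 * 0.8848^4 * 0.1152^1 = 0.353
i=5: C(5,5)=1 * 0.8848^5 * 0.1152^0 = 0.5423
R = sum of terms = 0.8953

0.8953


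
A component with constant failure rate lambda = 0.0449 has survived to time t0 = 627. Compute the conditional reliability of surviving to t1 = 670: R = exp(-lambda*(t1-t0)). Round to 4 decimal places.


lambda = 0.0449
t0 = 627, t1 = 670
t1 - t0 = 43
lambda * (t1-t0) = 0.0449 * 43 = 1.9307
R = exp(-1.9307)
R = 0.145

0.145


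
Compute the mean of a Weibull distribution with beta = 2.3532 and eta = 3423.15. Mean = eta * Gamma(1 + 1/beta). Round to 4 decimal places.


beta = 2.3532, eta = 3423.15
1/beta = 0.425
1 + 1/beta = 1.425
Gamma(1.425) = 0.8862
Mean = 3423.15 * 0.8862
Mean = 3033.549

3033.549


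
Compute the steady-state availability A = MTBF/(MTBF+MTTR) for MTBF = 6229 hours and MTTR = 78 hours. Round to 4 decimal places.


MTBF = 6229
MTTR = 78
MTBF + MTTR = 6307
A = 6229 / 6307
A = 0.9876

0.9876


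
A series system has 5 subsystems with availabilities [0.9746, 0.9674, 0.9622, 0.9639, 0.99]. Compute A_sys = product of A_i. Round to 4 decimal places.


Subsystems: [0.9746, 0.9674, 0.9622, 0.9639, 0.99]
After subsystem 1 (A=0.9746): product = 0.9746
After subsystem 2 (A=0.9674): product = 0.9428
After subsystem 3 (A=0.9622): product = 0.9072
After subsystem 4 (A=0.9639): product = 0.8744
After subsystem 5 (A=0.99): product = 0.8657
A_sys = 0.8657

0.8657


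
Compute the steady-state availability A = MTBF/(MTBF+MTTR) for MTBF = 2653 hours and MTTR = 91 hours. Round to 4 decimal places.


MTBF = 2653
MTTR = 91
MTBF + MTTR = 2744
A = 2653 / 2744
A = 0.9668

0.9668
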